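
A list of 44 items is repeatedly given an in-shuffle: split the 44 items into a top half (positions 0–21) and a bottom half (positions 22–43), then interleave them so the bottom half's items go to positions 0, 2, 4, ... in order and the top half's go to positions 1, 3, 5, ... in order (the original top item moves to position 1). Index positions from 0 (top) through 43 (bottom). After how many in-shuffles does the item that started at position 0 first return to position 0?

Follow position 0 under repeated in-shuffles:
0 → 1 → 3 → 7 → 15 → 31 → 18 → 37 → 30 → 16 → 33 → 22 → 0
It first returns after 12 in-shuffles.

12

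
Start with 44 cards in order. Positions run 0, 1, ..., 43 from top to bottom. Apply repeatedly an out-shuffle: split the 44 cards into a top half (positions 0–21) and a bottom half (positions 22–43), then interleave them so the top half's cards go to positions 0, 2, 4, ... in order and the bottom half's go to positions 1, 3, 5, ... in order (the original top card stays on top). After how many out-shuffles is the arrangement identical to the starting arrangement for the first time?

14

The out-shuffle permutes the 44 positions with cycle lengths [1, 1, 14, 14, 14].
Every card is home exactly when every cycle has completed a whole number of laps, i.e. after lcm(1, 14) = 14 out-shuffles.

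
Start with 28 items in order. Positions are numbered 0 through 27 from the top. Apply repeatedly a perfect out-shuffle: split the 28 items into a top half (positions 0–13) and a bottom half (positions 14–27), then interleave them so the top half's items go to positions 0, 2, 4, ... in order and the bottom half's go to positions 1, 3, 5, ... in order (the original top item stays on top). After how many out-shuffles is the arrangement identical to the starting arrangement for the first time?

18

The out-shuffle permutes the 28 positions with cycle lengths [1, 1, 2, 6, 18].
Every item is home exactly when every cycle has completed a whole number of laps, i.e. after lcm(1, 2, 6, 18) = 18 out-shuffles.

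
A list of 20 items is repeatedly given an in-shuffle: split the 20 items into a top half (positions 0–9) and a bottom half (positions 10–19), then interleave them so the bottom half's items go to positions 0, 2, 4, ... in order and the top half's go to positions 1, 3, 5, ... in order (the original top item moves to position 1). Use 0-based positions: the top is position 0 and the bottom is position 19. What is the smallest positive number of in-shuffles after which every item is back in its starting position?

6

The in-shuffle permutes the 20 positions with cycle lengths [2, 3, 3, 6, 6].
Every item is home exactly when every cycle has completed a whole number of laps, i.e. after lcm(2, 3, 6) = 6 in-shuffles.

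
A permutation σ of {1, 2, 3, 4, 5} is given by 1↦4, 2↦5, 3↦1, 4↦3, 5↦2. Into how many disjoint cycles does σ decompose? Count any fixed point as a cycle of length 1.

Cycle decomposition: (1 4 3) (2 5).
2 cycles.

2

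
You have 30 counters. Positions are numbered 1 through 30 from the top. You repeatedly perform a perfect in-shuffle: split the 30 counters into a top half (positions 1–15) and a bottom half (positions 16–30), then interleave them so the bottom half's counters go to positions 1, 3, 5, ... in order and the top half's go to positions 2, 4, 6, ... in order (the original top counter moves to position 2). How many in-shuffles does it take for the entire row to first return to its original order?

5

The in-shuffle permutes the 30 positions with cycle lengths [5, 5, 5, 5, 5, 5].
Every counter is home exactly when every cycle has completed a whole number of laps, i.e. after lcm(5) = 5 in-shuffles.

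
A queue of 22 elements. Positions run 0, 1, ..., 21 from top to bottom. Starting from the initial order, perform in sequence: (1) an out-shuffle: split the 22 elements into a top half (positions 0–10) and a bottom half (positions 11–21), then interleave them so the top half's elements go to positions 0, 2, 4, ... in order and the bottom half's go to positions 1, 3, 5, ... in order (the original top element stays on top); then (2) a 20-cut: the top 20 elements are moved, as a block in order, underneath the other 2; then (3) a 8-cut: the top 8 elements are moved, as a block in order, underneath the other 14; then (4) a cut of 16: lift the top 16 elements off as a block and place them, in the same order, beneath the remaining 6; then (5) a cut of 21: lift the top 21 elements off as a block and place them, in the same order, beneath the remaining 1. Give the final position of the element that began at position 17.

14

Track the element from position 17 forward through each operation:
  after op 1 (out-shuffle): 17 → 13
  after op 2 (cut 20): 13 → 15
  after op 3 (cut 8): 15 → 7
  after op 4 (cut 16): 7 → 13
  after op 5 (cut 21): 13 → 14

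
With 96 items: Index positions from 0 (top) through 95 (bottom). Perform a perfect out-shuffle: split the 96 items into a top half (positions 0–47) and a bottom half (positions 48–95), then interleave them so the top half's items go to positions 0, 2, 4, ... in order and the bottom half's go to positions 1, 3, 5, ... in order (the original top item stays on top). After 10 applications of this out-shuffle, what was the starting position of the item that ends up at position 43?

Work backwards from position 43, undoing one out-shuffle at a time:
43 ← 69 ← 82 ← 41 ← 68 ← 34 ← 17 ← 56 ← 28 ← 14 ← 7
So the item now at position 43 started at position 7.

7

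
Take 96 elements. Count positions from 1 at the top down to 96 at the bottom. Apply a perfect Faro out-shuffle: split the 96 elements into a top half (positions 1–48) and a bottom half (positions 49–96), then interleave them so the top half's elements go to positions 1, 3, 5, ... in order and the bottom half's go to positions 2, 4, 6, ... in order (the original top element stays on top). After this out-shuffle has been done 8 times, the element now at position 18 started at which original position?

43

Work backwards from position 18, undoing one out-shuffle at a time:
18 ← 57 ← 29 ← 15 ← 8 ← 52 ← 74 ← 85 ← 43
So the element now at position 18 started at position 43.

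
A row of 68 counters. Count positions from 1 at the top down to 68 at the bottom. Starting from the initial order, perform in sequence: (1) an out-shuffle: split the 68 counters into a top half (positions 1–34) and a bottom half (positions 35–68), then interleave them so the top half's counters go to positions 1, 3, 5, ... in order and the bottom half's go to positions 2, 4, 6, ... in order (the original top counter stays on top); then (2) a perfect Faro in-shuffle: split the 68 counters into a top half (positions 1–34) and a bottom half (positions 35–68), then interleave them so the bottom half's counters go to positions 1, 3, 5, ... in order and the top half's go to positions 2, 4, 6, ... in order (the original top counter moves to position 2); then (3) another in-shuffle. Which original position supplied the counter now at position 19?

45

Undo the operations in reverse order, starting from position 19:
  undo op 3 (in-shuffle, from bottom half): 19 ← 44
  undo op 2 (in-shuffle, from top half): 44 ← 22
  undo op 1 (out-shuffle, from bottom half): 22 ← 45
So the counter at position 19 came from original position 45.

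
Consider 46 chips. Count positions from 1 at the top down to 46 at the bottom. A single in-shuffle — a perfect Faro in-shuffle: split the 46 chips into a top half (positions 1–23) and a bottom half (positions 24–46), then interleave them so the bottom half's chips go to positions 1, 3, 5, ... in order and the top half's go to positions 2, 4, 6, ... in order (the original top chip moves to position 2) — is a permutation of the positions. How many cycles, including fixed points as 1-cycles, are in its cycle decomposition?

Trace each unvisited position around until it returns:
(1 2 4 8 16 32 ... len 23) (5 10 20 40 33 19 ... len 23)
2 cycles in total.

2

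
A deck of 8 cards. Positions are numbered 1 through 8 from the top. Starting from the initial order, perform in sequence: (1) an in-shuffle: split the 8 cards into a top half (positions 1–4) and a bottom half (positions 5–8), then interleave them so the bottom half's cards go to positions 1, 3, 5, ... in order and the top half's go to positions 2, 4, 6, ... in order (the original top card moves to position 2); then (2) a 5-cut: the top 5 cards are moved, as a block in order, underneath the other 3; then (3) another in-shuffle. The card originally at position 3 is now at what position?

Track the card from position 3 forward through each operation:
  after op 1 (in-shuffle): 3 → 6
  after op 2 (cut 5): 6 → 1
  after op 3 (in-shuffle): 1 → 2

2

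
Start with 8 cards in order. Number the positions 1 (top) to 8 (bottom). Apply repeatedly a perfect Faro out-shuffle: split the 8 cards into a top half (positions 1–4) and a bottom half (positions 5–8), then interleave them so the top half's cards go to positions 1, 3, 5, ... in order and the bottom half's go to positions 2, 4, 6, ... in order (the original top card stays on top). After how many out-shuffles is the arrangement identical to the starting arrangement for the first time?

3

The out-shuffle permutes the 8 positions with cycle lengths [1, 1, 3, 3].
Every card is home exactly when every cycle has completed a whole number of laps, i.e. after lcm(1, 3) = 3 out-shuffles.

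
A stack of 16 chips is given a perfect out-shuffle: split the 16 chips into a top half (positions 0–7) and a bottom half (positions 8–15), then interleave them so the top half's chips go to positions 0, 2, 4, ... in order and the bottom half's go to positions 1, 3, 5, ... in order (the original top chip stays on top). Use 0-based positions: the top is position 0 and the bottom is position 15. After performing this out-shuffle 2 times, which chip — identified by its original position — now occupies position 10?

Work backwards from position 10, undoing one out-shuffle at a time:
10 ← 5 ← 10
So the chip now at position 10 started at position 10.

10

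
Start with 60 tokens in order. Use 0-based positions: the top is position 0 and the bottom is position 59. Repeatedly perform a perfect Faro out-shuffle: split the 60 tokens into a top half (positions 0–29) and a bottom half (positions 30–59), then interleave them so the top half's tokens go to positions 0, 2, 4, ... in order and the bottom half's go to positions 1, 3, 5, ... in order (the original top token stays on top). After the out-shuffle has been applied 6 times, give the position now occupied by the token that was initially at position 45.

48

Track the token's position through each out-shuffle:
45 → 31 → 3 → 6 → 12 → 24 → 48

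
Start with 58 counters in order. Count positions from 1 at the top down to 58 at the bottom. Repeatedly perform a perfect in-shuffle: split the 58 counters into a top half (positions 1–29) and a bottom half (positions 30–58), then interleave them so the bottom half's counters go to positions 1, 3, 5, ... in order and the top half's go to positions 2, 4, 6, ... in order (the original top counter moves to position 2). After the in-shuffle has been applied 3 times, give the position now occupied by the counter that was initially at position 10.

21

Track the counter's position through each in-shuffle:
10 → 20 → 40 → 21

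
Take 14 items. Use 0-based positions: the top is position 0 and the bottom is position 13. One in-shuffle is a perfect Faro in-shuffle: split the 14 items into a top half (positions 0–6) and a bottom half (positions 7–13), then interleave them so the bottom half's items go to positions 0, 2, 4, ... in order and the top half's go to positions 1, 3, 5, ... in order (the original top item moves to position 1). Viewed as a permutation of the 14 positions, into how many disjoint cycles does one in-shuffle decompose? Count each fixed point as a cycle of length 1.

Trace each unvisited position around until it returns:
(0 1 3 7) (2 5 11 8) (4 9) (6 13 12 10)
4 cycles in total.

4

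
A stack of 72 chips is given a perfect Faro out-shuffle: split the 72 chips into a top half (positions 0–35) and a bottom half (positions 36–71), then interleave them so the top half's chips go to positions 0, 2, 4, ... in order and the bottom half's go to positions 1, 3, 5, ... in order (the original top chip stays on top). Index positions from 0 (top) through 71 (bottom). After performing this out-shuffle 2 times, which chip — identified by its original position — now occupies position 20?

Work backwards from position 20, undoing one out-shuffle at a time:
20 ← 10 ← 5
So the chip now at position 20 started at position 5.

5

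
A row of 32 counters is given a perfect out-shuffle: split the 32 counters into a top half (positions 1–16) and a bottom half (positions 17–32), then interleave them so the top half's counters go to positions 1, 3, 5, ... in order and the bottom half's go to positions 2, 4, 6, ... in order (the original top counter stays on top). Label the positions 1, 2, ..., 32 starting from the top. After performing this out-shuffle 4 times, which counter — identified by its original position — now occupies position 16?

31

Work backwards from position 16, undoing one out-shuffle at a time:
16 ← 24 ← 28 ← 30 ← 31
So the counter now at position 16 started at position 31.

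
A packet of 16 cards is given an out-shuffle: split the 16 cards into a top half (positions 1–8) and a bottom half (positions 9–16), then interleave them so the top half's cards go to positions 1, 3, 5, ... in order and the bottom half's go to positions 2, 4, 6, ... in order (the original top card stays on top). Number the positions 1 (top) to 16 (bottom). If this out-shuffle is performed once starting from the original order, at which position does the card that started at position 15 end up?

Track the card's position through each out-shuffle:
15 → 14

14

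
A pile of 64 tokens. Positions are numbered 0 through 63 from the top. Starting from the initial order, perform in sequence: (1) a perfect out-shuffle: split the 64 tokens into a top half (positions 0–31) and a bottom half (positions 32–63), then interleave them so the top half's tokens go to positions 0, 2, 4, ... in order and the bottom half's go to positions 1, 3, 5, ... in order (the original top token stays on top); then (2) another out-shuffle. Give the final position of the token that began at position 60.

Track the token from position 60 forward through each operation:
  after op 1 (out-shuffle): 60 → 57
  after op 2 (out-shuffle): 57 → 51

51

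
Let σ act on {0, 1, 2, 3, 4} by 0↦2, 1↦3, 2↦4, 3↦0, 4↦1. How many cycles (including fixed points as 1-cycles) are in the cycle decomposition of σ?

1

Cycle decomposition: (0 2 4 1 3).
1 cycle.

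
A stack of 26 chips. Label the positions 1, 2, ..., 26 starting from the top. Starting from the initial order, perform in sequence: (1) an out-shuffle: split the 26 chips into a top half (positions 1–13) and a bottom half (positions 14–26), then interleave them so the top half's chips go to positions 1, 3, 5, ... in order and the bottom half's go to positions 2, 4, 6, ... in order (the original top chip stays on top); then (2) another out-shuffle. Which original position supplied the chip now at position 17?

5

Undo the operations in reverse order, starting from position 17:
  undo op 2 (out-shuffle, from top half): 17 ← 9
  undo op 1 (out-shuffle, from top half): 9 ← 5
So the chip at position 17 came from original position 5.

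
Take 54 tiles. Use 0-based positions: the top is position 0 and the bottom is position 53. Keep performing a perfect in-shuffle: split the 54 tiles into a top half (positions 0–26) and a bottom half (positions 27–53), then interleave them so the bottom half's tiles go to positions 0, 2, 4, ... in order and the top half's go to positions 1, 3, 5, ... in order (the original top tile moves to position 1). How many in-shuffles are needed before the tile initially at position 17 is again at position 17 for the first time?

20

Follow position 17 under repeated in-shuffles:
17 → 35 → 16 → 33 → 12 → 25 → 51 → 48 → 42 → 30 → 6 → 13 → 27 → 0 → 1 → 3 → 7 → 15 → 31 → 8 → 17
It first returns after 20 in-shuffles.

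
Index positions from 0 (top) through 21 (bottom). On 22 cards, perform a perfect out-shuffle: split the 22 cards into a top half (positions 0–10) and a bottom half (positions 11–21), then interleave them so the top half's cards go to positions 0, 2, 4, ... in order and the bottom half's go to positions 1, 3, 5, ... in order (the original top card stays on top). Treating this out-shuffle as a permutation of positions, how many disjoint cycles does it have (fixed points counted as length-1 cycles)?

7

Trace each unvisited position around until it returns:
(0) (1 2 4 8 16 11) (3 6 12) (5 10 20 19 17 13) (7 14) (9 18 15) (21)
7 cycles in total.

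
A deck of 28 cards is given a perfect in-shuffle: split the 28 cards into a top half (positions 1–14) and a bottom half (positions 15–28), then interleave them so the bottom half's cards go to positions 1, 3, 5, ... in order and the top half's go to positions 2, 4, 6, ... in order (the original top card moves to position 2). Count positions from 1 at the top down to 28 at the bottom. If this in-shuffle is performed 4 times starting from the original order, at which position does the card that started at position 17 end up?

11

Track the card's position through each in-shuffle:
17 → 5 → 10 → 20 → 11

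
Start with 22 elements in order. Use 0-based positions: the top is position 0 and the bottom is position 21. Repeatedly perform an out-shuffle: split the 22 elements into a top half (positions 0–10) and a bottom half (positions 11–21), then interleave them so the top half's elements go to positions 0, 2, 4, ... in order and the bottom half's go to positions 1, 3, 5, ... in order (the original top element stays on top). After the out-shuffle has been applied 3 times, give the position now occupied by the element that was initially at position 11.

4

Track the element's position through each out-shuffle:
11 → 1 → 2 → 4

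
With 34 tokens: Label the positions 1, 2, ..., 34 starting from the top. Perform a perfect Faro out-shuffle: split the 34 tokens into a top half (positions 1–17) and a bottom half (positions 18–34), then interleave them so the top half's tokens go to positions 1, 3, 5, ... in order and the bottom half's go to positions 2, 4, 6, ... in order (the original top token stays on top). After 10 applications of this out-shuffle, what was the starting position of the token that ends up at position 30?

30

Work backwards from position 30, undoing one out-shuffle at a time:
30 ← 32 ← 33 ← 17 ← 9 ← 5 ← 3 ← 2 ← 18 ← 26 ← 30
So the token now at position 30 started at position 30.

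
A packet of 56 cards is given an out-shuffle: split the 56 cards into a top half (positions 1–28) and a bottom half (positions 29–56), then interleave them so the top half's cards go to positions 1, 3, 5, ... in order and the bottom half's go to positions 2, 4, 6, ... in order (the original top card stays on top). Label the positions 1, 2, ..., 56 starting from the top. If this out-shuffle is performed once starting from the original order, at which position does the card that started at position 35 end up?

Track the card's position through each out-shuffle:
35 → 14

14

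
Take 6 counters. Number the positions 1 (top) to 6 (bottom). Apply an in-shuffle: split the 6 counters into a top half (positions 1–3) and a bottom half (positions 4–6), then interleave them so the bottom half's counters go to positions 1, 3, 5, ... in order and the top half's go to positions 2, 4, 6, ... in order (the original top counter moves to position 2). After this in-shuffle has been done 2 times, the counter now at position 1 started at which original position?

2

Work backwards from position 1, undoing one in-shuffle at a time:
1 ← 4 ← 2
So the counter now at position 1 started at position 2.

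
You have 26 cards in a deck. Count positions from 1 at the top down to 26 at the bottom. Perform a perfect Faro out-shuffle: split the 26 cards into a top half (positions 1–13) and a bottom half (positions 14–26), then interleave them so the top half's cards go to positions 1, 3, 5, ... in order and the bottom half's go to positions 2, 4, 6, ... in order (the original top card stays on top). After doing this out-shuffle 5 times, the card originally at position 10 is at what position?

Track the card's position through each out-shuffle:
10 → 19 → 12 → 23 → 20 → 14

14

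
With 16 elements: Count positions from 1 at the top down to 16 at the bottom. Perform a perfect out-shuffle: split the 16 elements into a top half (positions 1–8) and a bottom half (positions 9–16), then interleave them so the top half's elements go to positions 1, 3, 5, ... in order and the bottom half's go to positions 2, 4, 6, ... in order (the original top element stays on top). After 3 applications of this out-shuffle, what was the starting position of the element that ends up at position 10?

Work backwards from position 10, undoing one out-shuffle at a time:
10 ← 13 ← 7 ← 4
So the element now at position 10 started at position 4.

4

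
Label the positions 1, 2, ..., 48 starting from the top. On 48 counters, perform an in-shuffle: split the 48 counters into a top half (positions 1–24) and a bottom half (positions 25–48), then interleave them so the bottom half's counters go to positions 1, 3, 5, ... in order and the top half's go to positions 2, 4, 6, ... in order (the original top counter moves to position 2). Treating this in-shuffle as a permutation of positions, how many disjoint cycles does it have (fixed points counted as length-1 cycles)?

Trace each unvisited position around until it returns:
(1 2 4 8 16 32 ... len 21) (3 6 12 24 48 47 ... len 21) (7 14 28) (21 42 35)
4 cycles in total.

4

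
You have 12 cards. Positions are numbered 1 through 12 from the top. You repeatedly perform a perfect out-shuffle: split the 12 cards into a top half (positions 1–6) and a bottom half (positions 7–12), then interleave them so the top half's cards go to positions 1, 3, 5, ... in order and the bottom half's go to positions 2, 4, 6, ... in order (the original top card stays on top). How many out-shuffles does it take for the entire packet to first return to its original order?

10

The out-shuffle permutes the 12 positions with cycle lengths [1, 1, 10].
Every card is home exactly when every cycle has completed a whole number of laps, i.e. after lcm(1, 10) = 10 out-shuffles.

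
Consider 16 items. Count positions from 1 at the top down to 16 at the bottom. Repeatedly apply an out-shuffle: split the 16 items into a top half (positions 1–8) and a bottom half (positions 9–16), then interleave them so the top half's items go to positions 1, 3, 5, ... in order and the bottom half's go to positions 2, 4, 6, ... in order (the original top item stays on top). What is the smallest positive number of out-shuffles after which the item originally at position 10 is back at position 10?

Follow position 10 under repeated out-shuffles:
10 → 4 → 7 → 13 → 10
It first returns after 4 out-shuffles.

4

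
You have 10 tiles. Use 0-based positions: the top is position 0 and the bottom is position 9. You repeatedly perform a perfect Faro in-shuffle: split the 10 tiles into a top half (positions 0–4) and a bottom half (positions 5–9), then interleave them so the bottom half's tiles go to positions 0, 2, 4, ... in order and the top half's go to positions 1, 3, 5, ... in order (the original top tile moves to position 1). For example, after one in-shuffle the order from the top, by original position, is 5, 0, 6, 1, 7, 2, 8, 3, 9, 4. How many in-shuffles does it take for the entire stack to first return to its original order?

The in-shuffle permutes the 10 positions with cycle lengths [10].
Every tile is home exactly when every cycle has completed a whole number of laps, i.e. after lcm(10) = 10 in-shuffles.

10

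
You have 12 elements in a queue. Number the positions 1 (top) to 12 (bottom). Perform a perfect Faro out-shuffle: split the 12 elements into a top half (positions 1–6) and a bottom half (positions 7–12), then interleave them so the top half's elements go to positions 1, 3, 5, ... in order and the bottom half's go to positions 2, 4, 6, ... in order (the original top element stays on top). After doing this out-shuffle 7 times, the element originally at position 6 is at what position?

Track the element's position through each out-shuffle:
6 → 11 → 10 → 8 → 4 → 7 → 2 → 3

3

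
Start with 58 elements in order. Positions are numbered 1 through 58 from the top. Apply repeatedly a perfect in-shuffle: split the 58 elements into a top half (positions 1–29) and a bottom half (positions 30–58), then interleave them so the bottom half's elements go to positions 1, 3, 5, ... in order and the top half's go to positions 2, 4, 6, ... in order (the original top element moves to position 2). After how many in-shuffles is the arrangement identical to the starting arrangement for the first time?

58

The in-shuffle permutes the 58 positions with cycle lengths [58].
Every element is home exactly when every cycle has completed a whole number of laps, i.e. after lcm(58) = 58 in-shuffles.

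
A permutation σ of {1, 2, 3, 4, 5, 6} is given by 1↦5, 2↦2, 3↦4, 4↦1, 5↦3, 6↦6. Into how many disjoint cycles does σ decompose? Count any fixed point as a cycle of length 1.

3

Cycle decomposition: (1 5 3 4) (2) (6).
3 cycles.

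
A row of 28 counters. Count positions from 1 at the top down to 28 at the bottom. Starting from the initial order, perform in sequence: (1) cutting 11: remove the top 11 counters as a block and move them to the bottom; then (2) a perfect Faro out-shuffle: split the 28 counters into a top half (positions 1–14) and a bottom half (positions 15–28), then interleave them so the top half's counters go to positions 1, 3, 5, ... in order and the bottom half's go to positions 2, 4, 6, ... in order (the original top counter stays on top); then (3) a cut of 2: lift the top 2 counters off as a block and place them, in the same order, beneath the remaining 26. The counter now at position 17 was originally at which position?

21

Undo the operations in reverse order, starting from position 17:
  undo op 3 (cut 2): 17 ← 19
  undo op 2 (out-shuffle, from top half): 19 ← 10
  undo op 1 (cut 11): 10 ← 21
So the counter at position 17 came from original position 21.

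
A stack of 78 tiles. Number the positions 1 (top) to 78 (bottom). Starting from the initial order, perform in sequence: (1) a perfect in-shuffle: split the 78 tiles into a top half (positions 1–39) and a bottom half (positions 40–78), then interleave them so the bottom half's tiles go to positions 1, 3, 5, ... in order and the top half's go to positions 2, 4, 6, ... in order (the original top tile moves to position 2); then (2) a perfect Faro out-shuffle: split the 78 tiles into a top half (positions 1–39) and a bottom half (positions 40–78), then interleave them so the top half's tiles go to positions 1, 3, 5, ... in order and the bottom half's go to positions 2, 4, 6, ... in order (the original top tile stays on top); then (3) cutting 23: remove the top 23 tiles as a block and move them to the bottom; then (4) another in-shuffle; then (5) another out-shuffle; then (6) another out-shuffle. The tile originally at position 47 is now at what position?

Track the tile from position 47 forward through each operation:
  after op 1 (in-shuffle): 47 → 15
  after op 2 (out-shuffle): 15 → 29
  after op 3 (cut 23): 29 → 6
  after op 4 (in-shuffle): 6 → 12
  after op 5 (out-shuffle): 12 → 23
  after op 6 (out-shuffle): 23 → 45

45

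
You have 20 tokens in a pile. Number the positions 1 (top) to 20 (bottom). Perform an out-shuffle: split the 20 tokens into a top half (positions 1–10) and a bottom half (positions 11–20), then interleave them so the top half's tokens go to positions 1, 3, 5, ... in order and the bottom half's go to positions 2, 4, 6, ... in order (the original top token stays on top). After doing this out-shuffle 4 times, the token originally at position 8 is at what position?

18

Track the token's position through each out-shuffle:
8 → 15 → 10 → 19 → 18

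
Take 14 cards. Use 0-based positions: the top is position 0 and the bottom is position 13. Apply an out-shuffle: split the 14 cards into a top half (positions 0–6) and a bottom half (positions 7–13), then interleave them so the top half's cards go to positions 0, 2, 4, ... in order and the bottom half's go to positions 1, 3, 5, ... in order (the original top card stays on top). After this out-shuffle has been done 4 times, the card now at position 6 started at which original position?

Work backwards from position 6, undoing one out-shuffle at a time:
6 ← 3 ← 8 ← 4 ← 2
So the card now at position 6 started at position 2.

2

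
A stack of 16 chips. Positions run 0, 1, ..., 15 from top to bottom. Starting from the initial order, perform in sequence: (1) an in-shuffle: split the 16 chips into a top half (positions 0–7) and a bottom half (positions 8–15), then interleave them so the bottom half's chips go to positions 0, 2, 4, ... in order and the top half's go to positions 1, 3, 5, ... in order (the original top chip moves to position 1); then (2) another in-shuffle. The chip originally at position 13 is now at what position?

Track the chip from position 13 forward through each operation:
  after op 1 (in-shuffle): 13 → 10
  after op 2 (in-shuffle): 10 → 4

4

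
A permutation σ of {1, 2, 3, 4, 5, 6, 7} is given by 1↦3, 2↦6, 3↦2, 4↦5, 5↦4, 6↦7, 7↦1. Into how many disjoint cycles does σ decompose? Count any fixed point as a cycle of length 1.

2

Cycle decomposition: (1 3 2 6 7) (4 5).
2 cycles.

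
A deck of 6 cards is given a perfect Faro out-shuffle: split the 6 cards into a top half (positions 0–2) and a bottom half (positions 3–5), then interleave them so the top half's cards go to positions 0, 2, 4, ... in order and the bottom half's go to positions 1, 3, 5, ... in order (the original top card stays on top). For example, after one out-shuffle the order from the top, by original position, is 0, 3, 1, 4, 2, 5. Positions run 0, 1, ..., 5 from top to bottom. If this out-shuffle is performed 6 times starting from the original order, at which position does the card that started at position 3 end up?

Track the card's position through each out-shuffle:
3 → 1 → 2 → 4 → 3 → 1 → 2

2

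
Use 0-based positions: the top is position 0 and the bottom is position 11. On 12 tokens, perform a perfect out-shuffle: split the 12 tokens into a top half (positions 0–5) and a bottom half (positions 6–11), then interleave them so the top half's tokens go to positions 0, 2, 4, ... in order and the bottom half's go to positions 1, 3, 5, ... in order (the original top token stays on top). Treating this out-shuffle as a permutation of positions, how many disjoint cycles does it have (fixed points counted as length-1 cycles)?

Trace each unvisited position around until it returns:
(0) (1 2 4 8 5 10 9 7 3 6) (11)
3 cycles in total.

3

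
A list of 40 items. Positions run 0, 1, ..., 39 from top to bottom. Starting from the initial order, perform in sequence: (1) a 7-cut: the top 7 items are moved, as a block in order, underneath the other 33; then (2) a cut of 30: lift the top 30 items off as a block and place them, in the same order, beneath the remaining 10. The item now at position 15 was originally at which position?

Undo the operations in reverse order, starting from position 15:
  undo op 2 (cut 30): 15 ← 5
  undo op 1 (cut 7): 5 ← 12
So the item at position 15 came from original position 12.

12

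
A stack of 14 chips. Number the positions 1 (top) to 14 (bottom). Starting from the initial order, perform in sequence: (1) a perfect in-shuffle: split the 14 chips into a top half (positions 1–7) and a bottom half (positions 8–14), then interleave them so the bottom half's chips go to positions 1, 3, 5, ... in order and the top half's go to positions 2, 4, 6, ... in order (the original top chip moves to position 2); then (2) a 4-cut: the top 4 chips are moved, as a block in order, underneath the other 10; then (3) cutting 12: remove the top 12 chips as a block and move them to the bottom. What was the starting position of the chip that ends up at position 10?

Undo the operations in reverse order, starting from position 10:
  undo op 3 (cut 12): 10 ← 8
  undo op 2 (cut 4): 8 ← 12
  undo op 1 (in-shuffle, from top half): 12 ← 6
So the chip at position 10 came from original position 6.

6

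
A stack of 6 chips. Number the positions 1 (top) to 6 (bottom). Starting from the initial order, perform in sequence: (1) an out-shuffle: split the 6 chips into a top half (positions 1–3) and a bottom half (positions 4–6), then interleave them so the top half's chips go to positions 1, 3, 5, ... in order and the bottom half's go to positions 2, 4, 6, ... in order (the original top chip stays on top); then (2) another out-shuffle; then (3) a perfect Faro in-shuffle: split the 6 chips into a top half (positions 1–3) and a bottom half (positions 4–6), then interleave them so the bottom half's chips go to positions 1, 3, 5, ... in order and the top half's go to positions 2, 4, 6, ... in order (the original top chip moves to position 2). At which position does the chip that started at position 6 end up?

Track the chip from position 6 forward through each operation:
  after op 1 (out-shuffle): 6 → 6
  after op 2 (out-shuffle): 6 → 6
  after op 3 (in-shuffle): 6 → 5

5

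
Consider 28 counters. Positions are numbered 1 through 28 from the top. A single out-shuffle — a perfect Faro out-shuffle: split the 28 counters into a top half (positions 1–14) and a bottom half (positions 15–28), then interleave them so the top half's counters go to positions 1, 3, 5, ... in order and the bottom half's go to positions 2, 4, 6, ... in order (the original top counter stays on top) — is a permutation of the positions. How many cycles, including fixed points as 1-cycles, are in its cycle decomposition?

5

Trace each unvisited position around until it returns:
(1) (2 3 5 9 17 6 ... len 18) (4 7 13 25 22 16) (10 19) (28)
5 cycles in total.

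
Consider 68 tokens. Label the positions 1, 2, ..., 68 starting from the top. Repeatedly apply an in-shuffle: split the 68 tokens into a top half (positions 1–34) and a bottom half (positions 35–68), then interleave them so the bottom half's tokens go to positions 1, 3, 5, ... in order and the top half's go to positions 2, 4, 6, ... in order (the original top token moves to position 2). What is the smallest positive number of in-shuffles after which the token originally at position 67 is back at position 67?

22

Follow position 67 under repeated in-shuffles:
67 → 65 → 61 → 53 → 37 → 5 → 10 → 20 → ... → 67 (length 22)
It first returns after 22 in-shuffles.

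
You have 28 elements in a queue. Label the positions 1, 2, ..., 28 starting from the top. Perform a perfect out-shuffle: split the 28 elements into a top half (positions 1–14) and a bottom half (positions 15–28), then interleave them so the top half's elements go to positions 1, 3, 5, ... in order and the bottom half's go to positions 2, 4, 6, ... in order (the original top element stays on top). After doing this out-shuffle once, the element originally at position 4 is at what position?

Track the element's position through each out-shuffle:
4 → 7

7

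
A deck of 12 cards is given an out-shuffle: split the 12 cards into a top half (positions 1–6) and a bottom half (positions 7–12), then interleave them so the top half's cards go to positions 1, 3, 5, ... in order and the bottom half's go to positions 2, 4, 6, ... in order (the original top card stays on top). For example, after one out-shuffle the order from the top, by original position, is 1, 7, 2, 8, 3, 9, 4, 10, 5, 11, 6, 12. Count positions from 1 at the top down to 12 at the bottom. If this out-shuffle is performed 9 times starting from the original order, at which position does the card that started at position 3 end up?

Track the card's position through each out-shuffle:
3 → 5 → 9 → 6 → 11 → 10 → 8 → 4 → 7 → 2

2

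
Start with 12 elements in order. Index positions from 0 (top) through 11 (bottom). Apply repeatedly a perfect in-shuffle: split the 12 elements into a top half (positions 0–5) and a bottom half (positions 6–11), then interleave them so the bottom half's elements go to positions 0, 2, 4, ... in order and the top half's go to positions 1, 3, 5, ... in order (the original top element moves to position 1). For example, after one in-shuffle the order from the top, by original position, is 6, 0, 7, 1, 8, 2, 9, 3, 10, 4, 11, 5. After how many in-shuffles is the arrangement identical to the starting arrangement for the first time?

The in-shuffle permutes the 12 positions with cycle lengths [12].
Every element is home exactly when every cycle has completed a whole number of laps, i.e. after lcm(12) = 12 in-shuffles.

12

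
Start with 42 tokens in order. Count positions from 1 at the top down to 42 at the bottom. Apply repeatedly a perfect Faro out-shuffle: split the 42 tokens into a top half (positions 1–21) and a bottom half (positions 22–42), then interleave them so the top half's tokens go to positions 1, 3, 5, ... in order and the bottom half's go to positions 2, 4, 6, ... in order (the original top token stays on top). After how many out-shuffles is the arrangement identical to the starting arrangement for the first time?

20

The out-shuffle permutes the 42 positions with cycle lengths [1, 1, 20, 20].
Every token is home exactly when every cycle has completed a whole number of laps, i.e. after lcm(1, 20) = 20 out-shuffles.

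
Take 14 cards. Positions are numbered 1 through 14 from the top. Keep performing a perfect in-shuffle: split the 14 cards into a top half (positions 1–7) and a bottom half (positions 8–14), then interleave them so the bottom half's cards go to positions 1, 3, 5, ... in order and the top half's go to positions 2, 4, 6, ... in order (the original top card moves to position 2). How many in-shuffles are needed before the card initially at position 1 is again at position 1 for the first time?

4

Follow position 1 under repeated in-shuffles:
1 → 2 → 4 → 8 → 1
It first returns after 4 in-shuffles.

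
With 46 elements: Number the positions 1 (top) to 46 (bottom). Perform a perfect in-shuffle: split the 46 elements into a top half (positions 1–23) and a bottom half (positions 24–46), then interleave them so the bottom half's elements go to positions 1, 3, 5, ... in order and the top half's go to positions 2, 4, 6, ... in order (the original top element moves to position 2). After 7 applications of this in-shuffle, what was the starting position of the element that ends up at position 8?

3

Work backwards from position 8, undoing one in-shuffle at a time:
8 ← 4 ← 2 ← 1 ← 24 ← 12 ← 6 ← 3
So the element now at position 8 started at position 3.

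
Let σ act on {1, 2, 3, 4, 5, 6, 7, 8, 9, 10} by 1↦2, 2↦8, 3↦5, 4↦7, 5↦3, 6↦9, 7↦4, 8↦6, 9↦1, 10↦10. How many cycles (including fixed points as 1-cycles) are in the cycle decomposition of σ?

Cycle decomposition: (1 2 8 6 9) (3 5) (4 7) (10).
4 cycles.

4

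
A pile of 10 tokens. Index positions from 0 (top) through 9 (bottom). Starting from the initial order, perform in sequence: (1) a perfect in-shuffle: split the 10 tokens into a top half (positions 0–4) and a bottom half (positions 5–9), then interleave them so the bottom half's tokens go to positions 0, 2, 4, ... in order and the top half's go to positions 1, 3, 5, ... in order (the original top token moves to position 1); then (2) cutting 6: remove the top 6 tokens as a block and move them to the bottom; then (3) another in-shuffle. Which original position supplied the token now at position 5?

Undo the operations in reverse order, starting from position 5:
  undo op 3 (in-shuffle, from top half): 5 ← 2
  undo op 2 (cut 6): 2 ← 8
  undo op 1 (in-shuffle, from bottom half): 8 ← 9
So the token at position 5 came from original position 9.

9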